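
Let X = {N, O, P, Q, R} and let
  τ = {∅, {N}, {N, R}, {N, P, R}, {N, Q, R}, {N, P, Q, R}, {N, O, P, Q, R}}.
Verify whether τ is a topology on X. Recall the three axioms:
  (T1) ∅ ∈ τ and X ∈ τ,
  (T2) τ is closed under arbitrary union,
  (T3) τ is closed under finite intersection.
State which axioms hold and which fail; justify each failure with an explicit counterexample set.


τ IS a topology on X.

Axiom (T1): ∅ ∈ τ? Yes; X ∈ τ? Yes.
Axiom (T2/T3): check pairwise unions and intersections of members of τ.
All pairwise intersections and unions checked — each lies in τ. Therefore τ satisfies (T1), (T2), (T3): it IS a topology on X.


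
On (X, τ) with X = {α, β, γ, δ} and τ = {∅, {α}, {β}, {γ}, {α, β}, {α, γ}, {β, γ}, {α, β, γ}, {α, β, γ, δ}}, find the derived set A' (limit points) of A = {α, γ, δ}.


A' = {δ}

For each x ∈ X, list the open sets U ∈ τ with x ∈ U, then check whether U ∩ (A ∖ {x}) ≠ ∅ for every such U.
  x = α: open {α} ∋ x has {α} ∩ (A ∖ {α}) = ∅, so x is NOT a limit point.
  x = β: open {β} ∋ x has {β} ∩ (A ∖ {β}) = ∅, so x is NOT a limit point.
  x = γ: open {γ} ∋ x has {γ} ∩ (A ∖ {γ}) = ∅, so x is NOT a limit point.
  x = δ: opens ∋ x are {α, β, γ, δ}; each meets A ∖ {δ}, so x IS a limit point.
Collecting: A' = {δ}.


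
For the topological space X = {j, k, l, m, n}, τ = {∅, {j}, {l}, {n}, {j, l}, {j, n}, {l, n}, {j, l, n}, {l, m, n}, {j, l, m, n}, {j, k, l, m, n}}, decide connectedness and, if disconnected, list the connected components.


(X, τ) is connected.

Find clopen sets (U ∈ τ with X ∖ U ∈ τ):
  U = ∅, X ∖ U = {j, k, l, m, n} — both open, so U is clopen.
  U = {j, k, l, m, n}, X ∖ U = ∅ — both open, so U is clopen.
Only trivial clopens (∅ and X) exist, so (X, τ) is connected.
Compute connected components by grouping points that agree on all clopens:
  component: {j, k, l, m, n}


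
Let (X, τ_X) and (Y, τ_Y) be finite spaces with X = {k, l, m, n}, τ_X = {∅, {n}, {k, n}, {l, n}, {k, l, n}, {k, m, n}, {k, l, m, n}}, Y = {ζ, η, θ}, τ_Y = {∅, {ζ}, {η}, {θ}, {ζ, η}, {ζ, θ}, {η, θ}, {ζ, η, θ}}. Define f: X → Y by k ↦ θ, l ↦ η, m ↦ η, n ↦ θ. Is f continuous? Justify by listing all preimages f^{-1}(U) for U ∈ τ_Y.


f is NOT continuous.

Compute f^{-1}(U) for each U ∈ τ_Y:
  U = ∅: f^{-1}(U) = ∅ ∈ τ_X ✓.
  U = {ζ}: f^{-1}(U) = ∅ ∈ τ_X ✓.
  U = {η}: f^{-1}(U) = {l, m} ∉ τ_X ✗.
  U = {θ}: f^{-1}(U) = {k, n} ∈ τ_X ✓.
  U = {ζ, η}: f^{-1}(U) = {l, m} ∉ τ_X ✗.
  U = {ζ, θ}: f^{-1}(U) = {k, n} ∈ τ_X ✓.
  U = {η, θ}: f^{-1}(U) = {k, l, m, n} ∈ τ_X ✓.
  U = {ζ, η, θ}: f^{-1}(U) = {k, l, m, n} ∈ τ_X ✓.
Found U = {η} with f^{-1}(U) = {l, m} not in τ_X. Therefore f is NOT continuous.


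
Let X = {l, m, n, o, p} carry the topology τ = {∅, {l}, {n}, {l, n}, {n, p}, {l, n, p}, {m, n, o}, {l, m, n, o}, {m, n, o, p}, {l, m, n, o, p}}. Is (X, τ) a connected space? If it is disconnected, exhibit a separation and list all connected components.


(X, τ) is disconnected; components = [{l}, {m, n, o, p}].

Find clopen sets (U ∈ τ with X ∖ U ∈ τ):
  U = ∅, X ∖ U = {l, m, n, o, p} — both open, so U is clopen.
  U = {l}, X ∖ U = {m, n, o, p} — both open, so U is clopen.
  U = {m, n, o, p}, X ∖ U = {l} — both open, so U is clopen.
  U = {l, m, n, o, p}, X ∖ U = ∅ — both open, so U is clopen.
Nontrivial clopen(s) exist: e.g. {l}. So (X, τ) is disconnected.
Compute connected components by grouping points that agree on all clopens:
  component: {l}
  component: {m, n, o, p}


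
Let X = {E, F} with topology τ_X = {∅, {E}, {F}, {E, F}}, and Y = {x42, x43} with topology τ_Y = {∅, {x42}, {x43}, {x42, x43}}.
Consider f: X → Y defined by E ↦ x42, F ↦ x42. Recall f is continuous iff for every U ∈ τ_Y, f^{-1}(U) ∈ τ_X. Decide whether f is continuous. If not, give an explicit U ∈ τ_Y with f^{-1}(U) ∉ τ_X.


f IS continuous.

Compute f^{-1}(U) for each U ∈ τ_Y:
  U = ∅: f^{-1}(U) = ∅ ∈ τ_X ✓.
  U = {x42}: f^{-1}(U) = {E, F} ∈ τ_X ✓.
  U = {x43}: f^{-1}(U) = ∅ ∈ τ_X ✓.
  U = {x42, x43}: f^{-1}(U) = {E, F} ∈ τ_X ✓.
Every preimage lies in τ_X, so f IS continuous.


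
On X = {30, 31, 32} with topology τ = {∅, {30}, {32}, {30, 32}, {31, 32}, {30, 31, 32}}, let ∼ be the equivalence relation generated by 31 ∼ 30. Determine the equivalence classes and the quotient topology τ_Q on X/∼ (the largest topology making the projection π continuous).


X/∼ = {[30=31], [32]}; |τ_Q| = 3.

Equivalence classes: [30=31], [32].
Quotient map π: X → X/∼ sends 30 ↦ [30=31], 31 ↦ [30=31], 32 ↦ [32].
For each subset V ⊆ X/∼, compute π^{-1}(V) ⊆ X and check whether π^{-1}(V) ∈ τ. V is open in τ_Q iff π^{-1}(V) ∈ τ.
  V = {}: π^{-1}(V) = ∅ ∈ τ ✓.
  V = {[30=31]}: π^{-1}(V) = {30, 31} ∉ τ ✗.
  V = {[32]}: π^{-1}(V) = {32} ∈ τ ✓.
  V = {[30=31], [32]}: π^{-1}(V) = {30, 31, 32} ∈ τ ✓.
Open sets in the quotient: τ_Q = {{}, {[32]}, {[30=31], [32]}} (3 elements).


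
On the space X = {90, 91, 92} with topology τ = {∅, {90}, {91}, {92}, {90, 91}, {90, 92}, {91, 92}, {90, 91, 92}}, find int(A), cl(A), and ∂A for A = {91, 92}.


int(A) = {91, 92}, cl(A) = {91, 92}, ∂A = ∅.

Closed sets in (X, τ) are complements of opens:
  closed(X, τ) = {∅, {90}, {91}, {92}, {90, 91}, {90, 92}, {91, 92}, {90, 91, 92}}.
int(A) = ⋃ {U ∈ τ : U ⊆ A}. Opens contained in A: ∅, {91}, {92}, {91, 92}.
Taking the union of these: int(A) = {91, 92}.
cl(A) = ⋂ {C closed : A ⊆ C}. Closed sets containing A: {91, 92}, {90, 91, 92}.
Intersecting these: cl(A) = {91, 92}.
∂A = cl(A) ∖ int(A) = {91, 92} ∖ {91, 92} = ∅.


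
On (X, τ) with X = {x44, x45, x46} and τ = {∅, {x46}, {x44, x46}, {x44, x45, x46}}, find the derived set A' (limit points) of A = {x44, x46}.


A' = {x44, x45}

For each x ∈ X, list the open sets U ∈ τ with x ∈ U, then check whether U ∩ (A ∖ {x}) ≠ ∅ for every such U.
  x = x44: opens ∋ x are {x44, x46}, {x44, x45, x46}; each meets A ∖ {x44}, so x IS a limit point.
  x = x45: opens ∋ x are {x44, x45, x46}; each meets A ∖ {x45}, so x IS a limit point.
  x = x46: open {x46} ∋ x has {x46} ∩ (A ∖ {x46}) = ∅, so x is NOT a limit point.
Collecting: A' = {x44, x45}.


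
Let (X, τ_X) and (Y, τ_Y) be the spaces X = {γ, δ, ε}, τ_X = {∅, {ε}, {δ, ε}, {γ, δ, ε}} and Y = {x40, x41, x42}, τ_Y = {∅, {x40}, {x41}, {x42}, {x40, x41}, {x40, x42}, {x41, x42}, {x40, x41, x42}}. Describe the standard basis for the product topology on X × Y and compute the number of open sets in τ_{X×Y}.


Basis B = {∅ × ∅, {ε} × {x40}, {ε} × {x41}, {ε} × {x42}, {δ, ε} × {x40}, {δ, ε} × {x41}, {δ, ε} × {x42}, {ε} × {x40, x41}, {ε} × {x40, x42}, {ε} × {x41, x42}, {γ, δ, ε} × {x40}, {γ, δ, ε} × {x41}, {γ, δ, ε} × {x42}, {ε} × {x40, x41, x42}, {δ, ε} × {x40, x41}, {δ, ε} × {x40, x42}, {δ, ε} × {x41, x42}, {γ, δ, ε} × {x40, x41}, {γ, δ, ε} × {x40, x42}, {γ, δ, ε} × {x41, x42}, {δ, ε} × {x40, x41, x42}, {γ, δ, ε} × {x40, x41, x42}}; |τ_{X×Y}| = 64.

Enumerate products U × V with U ∈ τ_X, V ∈ τ_Y (deduplicated):
  ∅ × ∅ = {} (∅)
  {ε} × {x40} = {(ε,x40)}
  {ε} × {x41} = {(ε,x41)}
  {ε} × {x42} = {(ε,x42)}
  {δ, ε} × {x40} = {(δ,x40), (ε,x40)}
  {δ, ε} × {x41} = {(δ,x41), (ε,x41)}
  {δ, ε} × {x42} = {(δ,x42), (ε,x42)}
  {ε} × {x40, x41} = {(ε,x40), (ε,x41)}
  {ε} × {x40, x42} = {(ε,x40), (ε,x42)}
  {ε} × {x41, x42} = {(ε,x41), (ε,x42)}
  {γ, δ, ε} × {x40} = {(γ,x40), (δ,x40), (ε,x40)}
  {γ, δ, ε} × {x41} = {(γ,x41), (δ,x41), (ε,x41)}
  {γ, δ, ε} × {x42} = {(γ,x42), (δ,x42), (ε,x42)}
  {ε} × {x40, x41, x42} = {(ε,x40), (ε,x41), (ε,x42)}
  {δ, ε} × {x40, x41} = {(δ,x40), (δ,x41), (ε,x40), (ε,x41)}
  {δ, ε} × {x40, x42} = {(δ,x40), (δ,x42), (ε,x40), (ε,x42)}
  {δ, ε} × {x41, x42} = {(δ,x41), (δ,x42), (ε,x41), (ε,x42)}
  {γ, δ, ε} × {x40, x41} = {(γ,x40), (γ,x41), (δ,x40), (δ,x41), (ε,x40), (ε,x41)}
  {γ, δ, ε} × {x40, x42} = {(γ,x40), (γ,x42), (δ,x40), (δ,x42), (ε,x40), (ε,x42)}
  {γ, δ, ε} × {x41, x42} = {(γ,x41), (γ,x42), (δ,x41), (δ,x42), (ε,x41), (ε,x42)}
  {δ, ε} × {x40, x41, x42} = {(δ,x40), (δ,x41), (δ,x42), (ε,x40), (ε,x41), (ε,x42)}
  {γ, δ, ε} × {x40, x41, x42} = {(γ,x40), (γ,x41), (γ,x42), (δ,x40), (δ,x41), (δ,x42), (ε,x40), (ε,x41), (ε,x42)}
These 22 distinct sets form the basis B.
Close under arbitrary unions to get τ_{X×Y}; counting gives |τ_{X×Y}| = 64.


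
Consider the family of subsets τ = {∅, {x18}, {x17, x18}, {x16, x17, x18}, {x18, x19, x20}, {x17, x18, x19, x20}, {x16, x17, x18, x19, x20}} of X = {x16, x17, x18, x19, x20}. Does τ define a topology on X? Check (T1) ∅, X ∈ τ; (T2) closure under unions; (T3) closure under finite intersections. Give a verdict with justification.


τ IS a topology on X.

Axiom (T1): ∅ ∈ τ? Yes; X ∈ τ? Yes.
Axiom (T2/T3): check pairwise unions and intersections of members of τ.
All pairwise intersections and unions checked — each lies in τ. Therefore τ satisfies (T1), (T2), (T3): it IS a topology on X.


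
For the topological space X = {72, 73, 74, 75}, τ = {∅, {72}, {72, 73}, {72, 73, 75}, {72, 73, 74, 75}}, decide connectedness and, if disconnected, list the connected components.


(X, τ) is connected.

Find clopen sets (U ∈ τ with X ∖ U ∈ τ):
  U = ∅, X ∖ U = {72, 73, 74, 75} — both open, so U is clopen.
  U = {72, 73, 74, 75}, X ∖ U = ∅ — both open, so U is clopen.
Only trivial clopens (∅ and X) exist, so (X, τ) is connected.
Compute connected components by grouping points that agree on all clopens:
  component: {72, 73, 74, 75}


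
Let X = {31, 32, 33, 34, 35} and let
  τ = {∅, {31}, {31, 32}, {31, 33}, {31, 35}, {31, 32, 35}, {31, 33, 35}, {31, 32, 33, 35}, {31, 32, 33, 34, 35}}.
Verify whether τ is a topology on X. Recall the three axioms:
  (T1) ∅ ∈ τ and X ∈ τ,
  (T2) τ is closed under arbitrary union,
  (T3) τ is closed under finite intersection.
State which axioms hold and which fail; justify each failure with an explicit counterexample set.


τ is NOT a topology on X.

Axiom (T1): ∅ ∈ τ? Yes; X ∈ τ? Yes.
Axiom (T2/T3): check pairwise unions and intersections of members of τ.
Counterexample for (T2): {31, 32} ∪ {31, 33} = {31, 32, 33} ∉ τ. Therefore τ is NOT a topology.


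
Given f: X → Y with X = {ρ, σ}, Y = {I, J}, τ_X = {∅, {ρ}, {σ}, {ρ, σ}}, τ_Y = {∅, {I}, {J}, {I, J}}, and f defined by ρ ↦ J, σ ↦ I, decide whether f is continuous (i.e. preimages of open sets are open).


f IS continuous.

Compute f^{-1}(U) for each U ∈ τ_Y:
  U = ∅: f^{-1}(U) = ∅ ∈ τ_X ✓.
  U = {I}: f^{-1}(U) = {σ} ∈ τ_X ✓.
  U = {J}: f^{-1}(U) = {ρ} ∈ τ_X ✓.
  U = {I, J}: f^{-1}(U) = {ρ, σ} ∈ τ_X ✓.
Every preimage lies in τ_X, so f IS continuous.


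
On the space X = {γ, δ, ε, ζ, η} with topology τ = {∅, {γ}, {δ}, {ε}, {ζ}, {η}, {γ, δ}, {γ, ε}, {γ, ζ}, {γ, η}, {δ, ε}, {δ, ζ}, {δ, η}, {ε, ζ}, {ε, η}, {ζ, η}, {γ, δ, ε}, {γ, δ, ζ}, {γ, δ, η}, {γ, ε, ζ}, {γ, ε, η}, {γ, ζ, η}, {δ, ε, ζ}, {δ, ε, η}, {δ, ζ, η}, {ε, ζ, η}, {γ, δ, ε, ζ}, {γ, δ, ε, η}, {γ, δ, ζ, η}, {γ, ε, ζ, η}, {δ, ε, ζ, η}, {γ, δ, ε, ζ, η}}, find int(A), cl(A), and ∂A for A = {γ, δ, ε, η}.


int(A) = {γ, δ, ε, η}, cl(A) = {γ, δ, ε, η}, ∂A = ∅.

Closed sets in (X, τ) are complements of opens:
  closed(X, τ) = {∅, {γ}, {δ}, {ε}, {ζ}, {η}, {γ, δ}, {γ, ε}, {γ, ζ}, {γ, η}, {δ, ε}, {δ, ζ}, {δ, η}, {ε, ζ}, {ε, η}, {ζ, η}, {γ, δ, ε}, {γ, δ, ζ}, {γ, δ, η}, {γ, ε, ζ}, {γ, ε, η}, {γ, ζ, η}, {δ, ε, ζ}, {δ, ε, η}, {δ, ζ, η}, {ε, ζ, η}, {γ, δ, ε, ζ}, {γ, δ, ε, η}, {γ, δ, ζ, η}, {γ, ε, ζ, η}, {δ, ε, ζ, η}, {γ, δ, ε, ζ, η}}.
int(A) = ⋃ {U ∈ τ : U ⊆ A}. Opens contained in A: ∅, {γ}, {δ}, {ε}, {η}, {γ, δ}, {γ, ε}, {γ, η}, {δ, ε}, {δ, η}, {ε, η}, {γ, δ, ε}, {γ, δ, η}, {γ, ε, η}, {δ, ε, η}, {γ, δ, ε, η}.
Taking the union of these: int(A) = {γ, δ, ε, η}.
cl(A) = ⋂ {C closed : A ⊆ C}. Closed sets containing A: {γ, δ, ε, η}, {γ, δ, ε, ζ, η}.
Intersecting these: cl(A) = {γ, δ, ε, η}.
∂A = cl(A) ∖ int(A) = {γ, δ, ε, η} ∖ {γ, δ, ε, η} = ∅.


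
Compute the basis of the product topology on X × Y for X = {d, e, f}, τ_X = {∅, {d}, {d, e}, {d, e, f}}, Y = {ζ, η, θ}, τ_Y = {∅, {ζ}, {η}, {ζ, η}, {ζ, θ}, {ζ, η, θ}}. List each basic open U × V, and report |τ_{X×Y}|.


Basis B = {∅ × ∅, {d} × {ζ}, {d} × {η}, {d} × {ζ, η}, {d} × {ζ, θ}, {d, e} × {ζ}, {d, e} × {η}, {d} × {ζ, η, θ}, {d, e, f} × {ζ}, {d, e, f} × {η}, {d, e} × {ζ, η}, {d, e} × {ζ, θ}, {d, e} × {ζ, η, θ}, {d, e, f} × {ζ, η}, {d, e, f} × {ζ, θ}, {d, e, f} × {ζ, η, θ}}; |τ_{X×Y}| = 40.

Enumerate products U × V with U ∈ τ_X, V ∈ τ_Y (deduplicated):
  ∅ × ∅ = {} (∅)
  {d} × {ζ} = {(d,ζ)}
  {d} × {η} = {(d,η)}
  {d} × {ζ, η} = {(d,ζ), (d,η)}
  {d} × {ζ, θ} = {(d,ζ), (d,θ)}
  {d, e} × {ζ} = {(d,ζ), (e,ζ)}
  {d, e} × {η} = {(d,η), (e,η)}
  {d} × {ζ, η, θ} = {(d,ζ), (d,η), (d,θ)}
  {d, e, f} × {ζ} = {(d,ζ), (e,ζ), (f,ζ)}
  {d, e, f} × {η} = {(d,η), (e,η), (f,η)}
  {d, e} × {ζ, η} = {(d,ζ), (d,η), (e,ζ), (e,η)}
  {d, e} × {ζ, θ} = {(d,ζ), (d,θ), (e,ζ), (e,θ)}
  {d, e} × {ζ, η, θ} = {(d,ζ), (d,η), (d,θ), (e,ζ), (e,η), (e,θ)}
  {d, e, f} × {ζ, η} = {(d,ζ), (d,η), (e,ζ), (e,η), (f,ζ), (f,η)}
  {d, e, f} × {ζ, θ} = {(d,ζ), (d,θ), (e,ζ), (e,θ), (f,ζ), (f,θ)}
  {d, e, f} × {ζ, η, θ} = {(d,ζ), (d,η), (d,θ), (e,ζ), (e,η), (e,θ), (f,ζ), (f,η), (f,θ)}
These 16 distinct sets form the basis B.
Close under arbitrary unions to get τ_{X×Y}; counting gives |τ_{X×Y}| = 40.


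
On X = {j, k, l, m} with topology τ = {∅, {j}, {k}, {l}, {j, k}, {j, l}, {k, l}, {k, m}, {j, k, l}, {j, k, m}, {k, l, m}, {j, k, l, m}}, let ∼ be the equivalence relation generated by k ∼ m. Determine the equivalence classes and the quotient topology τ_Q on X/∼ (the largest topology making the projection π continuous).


X/∼ = {[j], [k=m], [l]}; |τ_Q| = 8.

Equivalence classes: [j], [k=m], [l].
Quotient map π: X → X/∼ sends j ↦ [j], k ↦ [k=m], l ↦ [l], m ↦ [k=m].
For each subset V ⊆ X/∼, compute π^{-1}(V) ⊆ X and check whether π^{-1}(V) ∈ τ. V is open in τ_Q iff π^{-1}(V) ∈ τ.
  V = {}: π^{-1}(V) = ∅ ∈ τ ✓.
  V = {[j]}: π^{-1}(V) = {j} ∈ τ ✓.
  V = {[k=m]}: π^{-1}(V) = {k, m} ∈ τ ✓.
  V = {[j], [k=m]}: π^{-1}(V) = {j, k, m} ∈ τ ✓.
  V = {[l]}: π^{-1}(V) = {l} ∈ τ ✓.
  V = {[j], [l]}: π^{-1}(V) = {j, l} ∈ τ ✓.
  V = {[k=m], [l]}: π^{-1}(V) = {k, l, m} ∈ τ ✓.
  V = {[j], [k=m], [l]}: π^{-1}(V) = {j, k, l, m} ∈ τ ✓.
Open sets in the quotient: τ_Q = {{}, {[j]}, {[k=m]}, {[j], [k=m]}, {[l]}, {[j], [l]}, {[k=m], [l]}, {[j], [k=m], [l]}} (8 elements).


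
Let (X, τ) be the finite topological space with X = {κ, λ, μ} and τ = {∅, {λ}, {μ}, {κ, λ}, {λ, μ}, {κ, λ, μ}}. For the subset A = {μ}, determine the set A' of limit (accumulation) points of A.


A' = ∅

For each x ∈ X, list the open sets U ∈ τ with x ∈ U, then check whether U ∩ (A ∖ {x}) ≠ ∅ for every such U.
  x = κ: open {κ, λ} ∋ x has {κ, λ} ∩ (A ∖ {κ}) = ∅, so x is NOT a limit point.
  x = λ: open {λ} ∋ x has {λ} ∩ (A ∖ {λ}) = ∅, so x is NOT a limit point.
  x = μ: open {μ} ∋ x has {μ} ∩ (A ∖ {μ}) = ∅, so x is NOT a limit point.
Collecting: A' = ∅.


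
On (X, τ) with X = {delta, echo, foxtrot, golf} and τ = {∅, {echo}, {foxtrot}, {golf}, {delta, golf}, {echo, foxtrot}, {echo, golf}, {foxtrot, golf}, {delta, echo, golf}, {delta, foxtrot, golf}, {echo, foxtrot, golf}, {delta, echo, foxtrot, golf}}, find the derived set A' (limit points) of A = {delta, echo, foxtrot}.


A' = ∅

For each x ∈ X, list the open sets U ∈ τ with x ∈ U, then check whether U ∩ (A ∖ {x}) ≠ ∅ for every such U.
  x = delta: open {delta, golf} ∋ x has {delta, golf} ∩ (A ∖ {delta}) = ∅, so x is NOT a limit point.
  x = echo: open {echo} ∋ x has {echo} ∩ (A ∖ {echo}) = ∅, so x is NOT a limit point.
  x = foxtrot: open {foxtrot} ∋ x has {foxtrot} ∩ (A ∖ {foxtrot}) = ∅, so x is NOT a limit point.
  x = golf: open {golf} ∋ x has {golf} ∩ (A ∖ {golf}) = ∅, so x is NOT a limit point.
Collecting: A' = ∅.


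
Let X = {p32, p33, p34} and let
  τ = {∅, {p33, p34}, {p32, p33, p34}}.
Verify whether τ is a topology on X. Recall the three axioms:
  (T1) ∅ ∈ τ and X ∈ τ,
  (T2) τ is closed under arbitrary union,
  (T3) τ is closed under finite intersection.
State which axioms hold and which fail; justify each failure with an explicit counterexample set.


τ IS a topology on X.

Axiom (T1): ∅ ∈ τ? Yes; X ∈ τ? Yes.
Axiom (T2/T3): check pairwise unions and intersections of members of τ.
All pairwise intersections and unions checked — each lies in τ. Therefore τ satisfies (T1), (T2), (T3): it IS a topology on X.


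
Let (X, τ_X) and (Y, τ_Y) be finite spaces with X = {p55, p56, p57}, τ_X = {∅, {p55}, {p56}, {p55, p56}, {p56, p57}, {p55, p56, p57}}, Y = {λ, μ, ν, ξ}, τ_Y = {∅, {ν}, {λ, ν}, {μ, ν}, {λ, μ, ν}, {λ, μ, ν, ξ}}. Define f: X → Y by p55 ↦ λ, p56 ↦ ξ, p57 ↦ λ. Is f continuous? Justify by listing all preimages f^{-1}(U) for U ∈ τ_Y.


f is NOT continuous.

Compute f^{-1}(U) for each U ∈ τ_Y:
  U = ∅: f^{-1}(U) = ∅ ∈ τ_X ✓.
  U = {ν}: f^{-1}(U) = ∅ ∈ τ_X ✓.
  U = {λ, ν}: f^{-1}(U) = {p55, p57} ∉ τ_X ✗.
  U = {μ, ν}: f^{-1}(U) = ∅ ∈ τ_X ✓.
  U = {λ, μ, ν}: f^{-1}(U) = {p55, p57} ∉ τ_X ✗.
  U = {λ, μ, ν, ξ}: f^{-1}(U) = {p55, p56, p57} ∈ τ_X ✓.
Found U = {λ, ν} with f^{-1}(U) = {p55, p57} not in τ_X. Therefore f is NOT continuous.


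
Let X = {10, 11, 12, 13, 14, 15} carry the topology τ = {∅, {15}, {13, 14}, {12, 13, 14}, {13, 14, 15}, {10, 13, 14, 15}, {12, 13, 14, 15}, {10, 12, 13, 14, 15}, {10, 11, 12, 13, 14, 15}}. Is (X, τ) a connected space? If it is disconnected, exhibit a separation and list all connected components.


(X, τ) is connected.

Find clopen sets (U ∈ τ with X ∖ U ∈ τ):
  U = ∅, X ∖ U = {10, 11, 12, 13, 14, 15} — both open, so U is clopen.
  U = {10, 11, 12, 13, 14, 15}, X ∖ U = ∅ — both open, so U is clopen.
Only trivial clopens (∅ and X) exist, so (X, τ) is connected.
Compute connected components by grouping points that agree on all clopens:
  component: {10, 11, 12, 13, 14, 15}


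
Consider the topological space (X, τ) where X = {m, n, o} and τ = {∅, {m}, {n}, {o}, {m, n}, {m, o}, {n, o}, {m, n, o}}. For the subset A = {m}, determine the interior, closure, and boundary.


int(A) = {m}, cl(A) = {m}, ∂A = ∅.

Closed sets in (X, τ) are complements of opens:
  closed(X, τ) = {∅, {m}, {n}, {o}, {m, n}, {m, o}, {n, o}, {m, n, o}}.
int(A) = ⋃ {U ∈ τ : U ⊆ A}. Opens contained in A: ∅, {m}.
Taking the union of these: int(A) = {m}.
cl(A) = ⋂ {C closed : A ⊆ C}. Closed sets containing A: {m}, {m, n}, {m, o}, {m, n, o}.
Intersecting these: cl(A) = {m}.
∂A = cl(A) ∖ int(A) = {m} ∖ {m} = ∅.


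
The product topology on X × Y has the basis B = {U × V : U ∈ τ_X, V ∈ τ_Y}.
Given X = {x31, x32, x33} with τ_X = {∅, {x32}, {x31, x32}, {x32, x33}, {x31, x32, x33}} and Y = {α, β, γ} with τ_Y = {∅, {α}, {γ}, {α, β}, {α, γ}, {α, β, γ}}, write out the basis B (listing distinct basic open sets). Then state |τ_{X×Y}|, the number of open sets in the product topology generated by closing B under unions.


Basis B = {∅ × ∅, {x32} × {α}, {x32} × {γ}, {x31, x32} × {α}, {x31, x32} × {γ}, {x32} × {α, β}, {x32} × {α, γ}, {x32, x33} × {α}, {x32, x33} × {γ}, {x31, x32, x33} × {α}, {x31, x32, x33} × {γ}, {x32} × {α, β, γ}, {x31, x32} × {α, β}, {x31, x32} × {α, γ}, {x32, x33} × {α, β}, {x32, x33} × {α, γ}, {x31, x32} × {α, β, γ}, {x31, x32, x33} × {α, β}, {x31, x32, x33} × {α, γ}, {x32, x33} × {α, β, γ}, {x31, x32, x33} × {α, β, γ}}; |τ_{X×Y}| = 70.

Enumerate products U × V with U ∈ τ_X, V ∈ τ_Y (deduplicated):
  ∅ × ∅ = {} (∅)
  {x32} × {α} = {(x32,α)}
  {x32} × {γ} = {(x32,γ)}
  {x31, x32} × {α} = {(x31,α), (x32,α)}
  {x31, x32} × {γ} = {(x31,γ), (x32,γ)}
  {x32} × {α, β} = {(x32,α), (x32,β)}
  {x32} × {α, γ} = {(x32,α), (x32,γ)}
  {x32, x33} × {α} = {(x32,α), (x33,α)}
  {x32, x33} × {γ} = {(x32,γ), (x33,γ)}
  {x31, x32, x33} × {α} = {(x31,α), (x32,α), (x33,α)}
  {x31, x32, x33} × {γ} = {(x31,γ), (x32,γ), (x33,γ)}
  {x32} × {α, β, γ} = {(x32,α), (x32,β), (x32,γ)}
  {x31, x32} × {α, β} = {(x31,α), (x31,β), (x32,α), (x32,β)}
  {x31, x32} × {α, γ} = {(x31,α), (x31,γ), (x32,α), (x32,γ)}
  {x32, x33} × {α, β} = {(x32,α), (x32,β), (x33,α), (x33,β)}
  {x32, x33} × {α, γ} = {(x32,α), (x32,γ), (x33,α), (x33,γ)}
  {x31, x32} × {α, β, γ} = {(x31,α), (x31,β), (x31,γ), (x32,α), (x32,β), (x32,γ)}
  {x31, x32, x33} × {α, β} = {(x31,α), (x31,β), (x32,α), (x32,β), (x33,α), (x33,β)}
  {x31, x32, x33} × {α, γ} = {(x31,α), (x31,γ), (x32,α), (x32,γ), (x33,α), (x33,γ)}
  {x32, x33} × {α, β, γ} = {(x32,α), (x32,β), (x32,γ), (x33,α), (x33,β), (x33,γ)}
  {x31, x32, x33} × {α, β, γ} = {(x31,α), (x31,β), (x31,γ), (x32,α), (x32,β), (x32,γ), (x33,α), (x33,β), (x33,γ)}
These 21 distinct sets form the basis B.
Close under arbitrary unions to get τ_{X×Y}; counting gives |τ_{X×Y}| = 70.


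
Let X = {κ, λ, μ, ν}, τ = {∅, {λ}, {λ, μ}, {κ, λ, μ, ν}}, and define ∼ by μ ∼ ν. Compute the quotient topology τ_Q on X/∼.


X/∼ = {[κ], [λ], [μ=ν]}; |τ_Q| = 3.

Equivalence classes: [κ], [λ], [μ=ν].
Quotient map π: X → X/∼ sends κ ↦ [κ], λ ↦ [λ], μ ↦ [μ=ν], ν ↦ [μ=ν].
For each subset V ⊆ X/∼, compute π^{-1}(V) ⊆ X and check whether π^{-1}(V) ∈ τ. V is open in τ_Q iff π^{-1}(V) ∈ τ.
  V = {}: π^{-1}(V) = ∅ ∈ τ ✓.
  V = {[κ]}: π^{-1}(V) = {κ} ∉ τ ✗.
  V = {[λ]}: π^{-1}(V) = {λ} ∈ τ ✓.
  V = {[κ], [λ]}: π^{-1}(V) = {κ, λ} ∉ τ ✗.
  V = {[μ=ν]}: π^{-1}(V) = {μ, ν} ∉ τ ✗.
  V = {[κ], [μ=ν]}: π^{-1}(V) = {κ, μ, ν} ∉ τ ✗.
  V = {[λ], [μ=ν]}: π^{-1}(V) = {λ, μ, ν} ∉ τ ✗.
  V = {[κ], [λ], [μ=ν]}: π^{-1}(V) = {κ, λ, μ, ν} ∈ τ ✓.
Open sets in the quotient: τ_Q = {{}, {[λ]}, {[κ], [λ], [μ=ν]}} (3 elements).


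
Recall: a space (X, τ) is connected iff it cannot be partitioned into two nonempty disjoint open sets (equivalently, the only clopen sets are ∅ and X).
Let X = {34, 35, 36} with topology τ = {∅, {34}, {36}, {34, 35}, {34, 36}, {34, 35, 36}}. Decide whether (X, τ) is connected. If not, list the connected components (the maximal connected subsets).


(X, τ) is disconnected; components = [{36}, {34, 35}].

Find clopen sets (U ∈ τ with X ∖ U ∈ τ):
  U = ∅, X ∖ U = {34, 35, 36} — both open, so U is clopen.
  U = {36}, X ∖ U = {34, 35} — both open, so U is clopen.
  U = {34, 35}, X ∖ U = {36} — both open, so U is clopen.
  U = {34, 35, 36}, X ∖ U = ∅ — both open, so U is clopen.
Nontrivial clopen(s) exist: e.g. {36}. So (X, τ) is disconnected.
Compute connected components by grouping points that agree on all clopens:
  component: {36}
  component: {34, 35}


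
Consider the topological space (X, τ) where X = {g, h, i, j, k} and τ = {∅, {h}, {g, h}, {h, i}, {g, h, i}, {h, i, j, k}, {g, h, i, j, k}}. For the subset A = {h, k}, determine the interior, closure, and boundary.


int(A) = {h}, cl(A) = {g, h, i, j, k}, ∂A = {g, i, j, k}.

Closed sets in (X, τ) are complements of opens:
  closed(X, τ) = {∅, {g}, {j, k}, {g, j, k}, {i, j, k}, {g, i, j, k}, {g, h, i, j, k}}.
int(A) = ⋃ {U ∈ τ : U ⊆ A}. Opens contained in A: ∅, {h}.
Taking the union of these: int(A) = {h}.
cl(A) = ⋂ {C closed : A ⊆ C}. Closed sets containing A: {g, h, i, j, k}.
Intersecting these: cl(A) = {g, h, i, j, k}.
∂A = cl(A) ∖ int(A) = {g, h, i, j, k} ∖ {h} = {g, i, j, k}.


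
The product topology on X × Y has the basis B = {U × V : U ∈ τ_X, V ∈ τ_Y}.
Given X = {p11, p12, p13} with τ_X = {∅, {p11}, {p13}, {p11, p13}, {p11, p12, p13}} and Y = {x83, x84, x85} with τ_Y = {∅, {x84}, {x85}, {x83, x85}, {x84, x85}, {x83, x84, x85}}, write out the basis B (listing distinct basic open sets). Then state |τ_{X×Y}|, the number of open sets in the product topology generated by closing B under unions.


Basis B = {∅ × ∅, {p11} × {x84}, {p11} × {x85}, {p13} × {x84}, {p13} × {x85}, {p11} × {x83, x85}, {p11} × {x84, x85}, {p11, p13} × {x84}, {p11, p13} × {x85}, {p13} × {x83, x85}, {p13} × {x84, x85}, {p11} × {x83, x84, x85}, {p11, p12, p13} × {x84}, {p11, p12, p13} × {x85}, {p13} × {x83, x84, x85}, {p11, p13} × {x83, x85}, {p11, p13} × {x84, x85}, {p11, p13} × {x83, x84, x85}, {p11, p12, p13} × {x83, x85}, {p11, p12, p13} × {x84, x85}, {p11, p12, p13} × {x83, x84, x85}}; |τ_{X×Y}| = 70.

Enumerate products U × V with U ∈ τ_X, V ∈ τ_Y (deduplicated):
  ∅ × ∅ = {} (∅)
  {p11} × {x84} = {(p11,x84)}
  {p11} × {x85} = {(p11,x85)}
  {p13} × {x84} = {(p13,x84)}
  {p13} × {x85} = {(p13,x85)}
  {p11} × {x83, x85} = {(p11,x83), (p11,x85)}
  {p11} × {x84, x85} = {(p11,x84), (p11,x85)}
  {p11, p13} × {x84} = {(p11,x84), (p13,x84)}
  {p11, p13} × {x85} = {(p11,x85), (p13,x85)}
  {p13} × {x83, x85} = {(p13,x83), (p13,x85)}
  {p13} × {x84, x85} = {(p13,x84), (p13,x85)}
  {p11} × {x83, x84, x85} = {(p11,x83), (p11,x84), (p11,x85)}
  {p11, p12, p13} × {x84} = {(p11,x84), (p12,x84), (p13,x84)}
  {p11, p12, p13} × {x85} = {(p11,x85), (p12,x85), (p13,x85)}
  {p13} × {x83, x84, x85} = {(p13,x83), (p13,x84), (p13,x85)}
  {p11, p13} × {x83, x85} = {(p11,x83), (p11,x85), (p13,x83), (p13,x85)}
  {p11, p13} × {x84, x85} = {(p11,x84), (p11,x85), (p13,x84), (p13,x85)}
  {p11, p13} × {x83, x84, x85} = {(p11,x83), (p11,x84), (p11,x85), (p13,x83), (p13,x84), (p13,x85)}
  {p11, p12, p13} × {x83, x85} = {(p11,x83), (p11,x85), (p12,x83), (p12,x85), (p13,x83), (p13,x85)}
  {p11, p12, p13} × {x84, x85} = {(p11,x84), (p11,x85), (p12,x84), (p12,x85), (p13,x84), (p13,x85)}
  {p11, p12, p13} × {x83, x84, x85} = {(p11,x83), (p11,x84), (p11,x85), (p12,x83), (p12,x84), (p12,x85), (p13,x83), (p13,x84), (p13,x85)}
These 21 distinct sets form the basis B.
Close under arbitrary unions to get τ_{X×Y}; counting gives |τ_{X×Y}| = 70.


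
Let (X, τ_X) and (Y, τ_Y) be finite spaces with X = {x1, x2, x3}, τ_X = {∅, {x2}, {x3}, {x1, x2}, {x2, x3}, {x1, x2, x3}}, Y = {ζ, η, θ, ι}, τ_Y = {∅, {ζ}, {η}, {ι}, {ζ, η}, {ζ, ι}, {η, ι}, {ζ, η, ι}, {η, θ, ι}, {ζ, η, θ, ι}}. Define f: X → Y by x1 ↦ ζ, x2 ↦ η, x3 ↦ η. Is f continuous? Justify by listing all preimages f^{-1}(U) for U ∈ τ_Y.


f is NOT continuous.

Compute f^{-1}(U) for each U ∈ τ_Y:
  U = ∅: f^{-1}(U) = ∅ ∈ τ_X ✓.
  U = {ζ}: f^{-1}(U) = {x1} ∉ τ_X ✗.
  U = {η}: f^{-1}(U) = {x2, x3} ∈ τ_X ✓.
  U = {ι}: f^{-1}(U) = ∅ ∈ τ_X ✓.
  U = {ζ, η}: f^{-1}(U) = {x1, x2, x3} ∈ τ_X ✓.
  U = {ζ, ι}: f^{-1}(U) = {x1} ∉ τ_X ✗.
  U = {η, ι}: f^{-1}(U) = {x2, x3} ∈ τ_X ✓.
  U = {ζ, η, ι}: f^{-1}(U) = {x1, x2, x3} ∈ τ_X ✓.
  U = {η, θ, ι}: f^{-1}(U) = {x2, x3} ∈ τ_X ✓.
  U = {ζ, η, θ, ι}: f^{-1}(U) = {x1, x2, x3} ∈ τ_X ✓.
Found U = {ζ} with f^{-1}(U) = {x1} not in τ_X. Therefore f is NOT continuous.


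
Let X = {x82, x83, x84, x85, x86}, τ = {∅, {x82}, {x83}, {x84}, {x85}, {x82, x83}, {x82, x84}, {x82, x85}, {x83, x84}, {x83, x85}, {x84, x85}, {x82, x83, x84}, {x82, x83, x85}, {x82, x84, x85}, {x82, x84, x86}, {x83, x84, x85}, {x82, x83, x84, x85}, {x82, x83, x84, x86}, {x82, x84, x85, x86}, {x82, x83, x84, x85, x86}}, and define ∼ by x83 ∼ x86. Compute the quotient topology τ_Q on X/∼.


X/∼ = {[x82], [x83=x86], [x84], [x85]}; |τ_Q| = 10.

Equivalence classes: [x82], [x83=x86], [x84], [x85].
Quotient map π: X → X/∼ sends x82 ↦ [x82], x83 ↦ [x83=x86], x84 ↦ [x84], x85 ↦ [x85], x86 ↦ [x83=x86].
For each subset V ⊆ X/∼, compute π^{-1}(V) ⊆ X and check whether π^{-1}(V) ∈ τ. V is open in τ_Q iff π^{-1}(V) ∈ τ.
  V = {}: π^{-1}(V) = ∅ ∈ τ ✓.
  V = {[x82]}: π^{-1}(V) = {x82} ∈ τ ✓.
  V = {[x83=x86]}: π^{-1}(V) = {x83, x86} ∉ τ ✗.
  V = {[x82], [x83=x86]}: π^{-1}(V) = {x82, x83, x86} ∉ τ ✗.
  V = {[x84]}: π^{-1}(V) = {x84} ∈ τ ✓.
  V = {[x82], [x84]}: π^{-1}(V) = {x82, x84} ∈ τ ✓.
  V = {[x83=x86], [x84]}: π^{-1}(V) = {x83, x84, x86} ∉ τ ✗.
  V = {[x82], [x83=x86], [x84]}: π^{-1}(V) = {x82, x83, x84, x86} ∈ τ ✓.
  V = {[x85]}: π^{-1}(V) = {x85} ∈ τ ✓.
  V = {[x82], [x85]}: π^{-1}(V) = {x82, x85} ∈ τ ✓.
  V = {[x83=x86], [x85]}: π^{-1}(V) = {x83, x85, x86} ∉ τ ✗.
  V = {[x82], [x83=x86], [x85]}: π^{-1}(V) = {x82, x83, x85, x86} ∉ τ ✗.
  V = {[x84], [x85]}: π^{-1}(V) = {x84, x85} ∈ τ ✓.
  V = {[x82], [x84], [x85]}: π^{-1}(V) = {x82, x84, x85} ∈ τ ✓.
  V = {[x83=x86], [x84], [x85]}: π^{-1}(V) = {x83, x84, x85, x86} ∉ τ ✗.
  V = {[x82], [x83=x86], [x84], [x85]}: π^{-1}(V) = {x82, x83, x84, x85, x86} ∈ τ ✓.
Open sets in the quotient: τ_Q = {{}, {[x82]}, {[x84]}, {[x82], [x84]}, {[x82], [x83=x86], [x84]}, {[x85]}, {[x82], [x85]}, {[x84], [x85]}, {[x82], [x84], [x85]}, {[x82], [x83=x86], [x84], [x85]}} (10 elements).


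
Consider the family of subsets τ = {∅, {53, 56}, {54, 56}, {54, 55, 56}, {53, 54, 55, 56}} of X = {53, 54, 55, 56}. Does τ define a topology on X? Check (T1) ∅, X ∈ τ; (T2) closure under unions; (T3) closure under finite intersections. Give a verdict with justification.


τ is NOT a topology on X.

Axiom (T1): ∅ ∈ τ? Yes; X ∈ τ? Yes.
Axiom (T2/T3): check pairwise unions and intersections of members of τ.
Counterexample for (T3): {53, 56} ∩ {54, 56} = {56} ∉ τ. Therefore τ is NOT a topology.


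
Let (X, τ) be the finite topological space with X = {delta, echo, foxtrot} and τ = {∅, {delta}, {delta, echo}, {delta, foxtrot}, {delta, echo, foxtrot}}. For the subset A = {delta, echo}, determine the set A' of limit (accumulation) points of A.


A' = {echo, foxtrot}

For each x ∈ X, list the open sets U ∈ τ with x ∈ U, then check whether U ∩ (A ∖ {x}) ≠ ∅ for every such U.
  x = delta: open {delta} ∋ x has {delta} ∩ (A ∖ {delta}) = ∅, so x is NOT a limit point.
  x = echo: opens ∋ x are {delta, echo}, {delta, echo, foxtrot}; each meets A ∖ {echo}, so x IS a limit point.
  x = foxtrot: opens ∋ x are {delta, foxtrot}, {delta, echo, foxtrot}; each meets A ∖ {foxtrot}, so x IS a limit point.
Collecting: A' = {echo, foxtrot}.


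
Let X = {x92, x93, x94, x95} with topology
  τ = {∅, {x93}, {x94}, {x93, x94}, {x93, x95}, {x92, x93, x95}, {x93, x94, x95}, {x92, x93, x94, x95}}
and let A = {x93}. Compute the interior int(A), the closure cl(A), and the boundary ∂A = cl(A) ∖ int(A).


int(A) = {x93}, cl(A) = {x92, x93, x95}, ∂A = {x92, x95}.

Closed sets in (X, τ) are complements of opens:
  closed(X, τ) = {∅, {x92}, {x94}, {x92, x94}, {x92, x95}, {x92, x93, x95}, {x92, x94, x95}, {x92, x93, x94, x95}}.
int(A) = ⋃ {U ∈ τ : U ⊆ A}. Opens contained in A: ∅, {x93}.
Taking the union of these: int(A) = {x93}.
cl(A) = ⋂ {C closed : A ⊆ C}. Closed sets containing A: {x92, x93, x95}, {x92, x93, x94, x95}.
Intersecting these: cl(A) = {x92, x93, x95}.
∂A = cl(A) ∖ int(A) = {x92, x93, x95} ∖ {x93} = {x92, x95}.


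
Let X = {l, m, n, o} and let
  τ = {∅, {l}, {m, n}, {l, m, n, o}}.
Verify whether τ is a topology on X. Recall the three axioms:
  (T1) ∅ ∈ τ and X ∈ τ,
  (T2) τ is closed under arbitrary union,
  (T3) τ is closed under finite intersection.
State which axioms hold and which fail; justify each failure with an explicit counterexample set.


τ is NOT a topology on X.

Axiom (T1): ∅ ∈ τ? Yes; X ∈ τ? Yes.
Axiom (T2/T3): check pairwise unions and intersections of members of τ.
Counterexample for (T2): {l} ∪ {m, n} = {l, m, n} ∉ τ. Therefore τ is NOT a topology.


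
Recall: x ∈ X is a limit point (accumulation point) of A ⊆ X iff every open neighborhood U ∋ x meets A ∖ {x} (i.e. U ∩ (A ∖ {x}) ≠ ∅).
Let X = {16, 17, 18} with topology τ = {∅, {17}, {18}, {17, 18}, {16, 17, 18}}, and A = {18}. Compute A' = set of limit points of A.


A' = {16}

For each x ∈ X, list the open sets U ∈ τ with x ∈ U, then check whether U ∩ (A ∖ {x}) ≠ ∅ for every such U.
  x = 16: opens ∋ x are {16, 17, 18}; each meets A ∖ {16}, so x IS a limit point.
  x = 17: open {17} ∋ x has {17} ∩ (A ∖ {17}) = ∅, so x is NOT a limit point.
  x = 18: open {18} ∋ x has {18} ∩ (A ∖ {18}) = ∅, so x is NOT a limit point.
Collecting: A' = {16}.


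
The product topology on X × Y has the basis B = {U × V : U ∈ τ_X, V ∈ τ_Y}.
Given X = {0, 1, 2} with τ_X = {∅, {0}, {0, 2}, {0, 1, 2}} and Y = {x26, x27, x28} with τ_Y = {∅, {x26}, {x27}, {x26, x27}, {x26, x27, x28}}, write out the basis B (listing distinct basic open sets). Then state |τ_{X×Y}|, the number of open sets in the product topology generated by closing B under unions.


Basis B = {∅ × ∅, {0} × {x26}, {0} × {x27}, {0} × {x26, x27}, {0, 2} × {x26}, {0, 2} × {x27}, {0} × {x26, x27, x28}, {0, 1, 2} × {x26}, {0, 1, 2} × {x27}, {0, 2} × {x26, x27}, {0, 2} × {x26, x27, x28}, {0, 1, 2} × {x26, x27}, {0, 1, 2} × {x26, x27, x28}}; |τ_{X×Y}| = 30.

Enumerate products U × V with U ∈ τ_X, V ∈ τ_Y (deduplicated):
  ∅ × ∅ = {} (∅)
  {0} × {x26} = {(0,x26)}
  {0} × {x27} = {(0,x27)}
  {0} × {x26, x27} = {(0,x26), (0,x27)}
  {0, 2} × {x26} = {(0,x26), (2,x26)}
  {0, 2} × {x27} = {(0,x27), (2,x27)}
  {0} × {x26, x27, x28} = {(0,x26), (0,x27), (0,x28)}
  {0, 1, 2} × {x26} = {(0,x26), (1,x26), (2,x26)}
  {0, 1, 2} × {x27} = {(0,x27), (1,x27), (2,x27)}
  {0, 2} × {x26, x27} = {(0,x26), (0,x27), (2,x26), (2,x27)}
  {0, 2} × {x26, x27, x28} = {(0,x26), (0,x27), (0,x28), (2,x26), (2,x27), (2,x28)}
  {0, 1, 2} × {x26, x27} = {(0,x26), (0,x27), (1,x26), (1,x27), (2,x26), (2,x27)}
  {0, 1, 2} × {x26, x27, x28} = {(0,x26), (0,x27), (0,x28), (1,x26), (1,x27), (1,x28), (2,x26), (2,x27), (2,x28)}
These 13 distinct sets form the basis B.
Close under arbitrary unions to get τ_{X×Y}; counting gives |τ_{X×Y}| = 30.


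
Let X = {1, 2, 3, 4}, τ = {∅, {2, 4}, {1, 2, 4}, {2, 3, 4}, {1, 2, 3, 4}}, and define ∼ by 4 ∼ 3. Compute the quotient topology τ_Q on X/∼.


X/∼ = {[1], [2], [3=4]}; |τ_Q| = 3.

Equivalence classes: [1], [2], [3=4].
Quotient map π: X → X/∼ sends 1 ↦ [1], 2 ↦ [2], 3 ↦ [3=4], 4 ↦ [3=4].
For each subset V ⊆ X/∼, compute π^{-1}(V) ⊆ X and check whether π^{-1}(V) ∈ τ. V is open in τ_Q iff π^{-1}(V) ∈ τ.
  V = {}: π^{-1}(V) = ∅ ∈ τ ✓.
  V = {[1]}: π^{-1}(V) = {1} ∉ τ ✗.
  V = {[2]}: π^{-1}(V) = {2} ∉ τ ✗.
  V = {[1], [2]}: π^{-1}(V) = {1, 2} ∉ τ ✗.
  V = {[3=4]}: π^{-1}(V) = {3, 4} ∉ τ ✗.
  V = {[1], [3=4]}: π^{-1}(V) = {1, 3, 4} ∉ τ ✗.
  V = {[2], [3=4]}: π^{-1}(V) = {2, 3, 4} ∈ τ ✓.
  V = {[1], [2], [3=4]}: π^{-1}(V) = {1, 2, 3, 4} ∈ τ ✓.
Open sets in the quotient: τ_Q = {{}, {[2], [3=4]}, {[1], [2], [3=4]}} (3 elements).


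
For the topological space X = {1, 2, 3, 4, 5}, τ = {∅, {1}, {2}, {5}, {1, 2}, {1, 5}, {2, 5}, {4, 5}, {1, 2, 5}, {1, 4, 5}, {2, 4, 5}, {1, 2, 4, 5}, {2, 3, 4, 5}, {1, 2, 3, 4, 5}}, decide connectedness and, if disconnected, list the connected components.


(X, τ) is disconnected; components = [{1}, {2, 3, 4, 5}].

Find clopen sets (U ∈ τ with X ∖ U ∈ τ):
  U = ∅, X ∖ U = {1, 2, 3, 4, 5} — both open, so U is clopen.
  U = {1}, X ∖ U = {2, 3, 4, 5} — both open, so U is clopen.
  U = {2, 3, 4, 5}, X ∖ U = {1} — both open, so U is clopen.
  U = {1, 2, 3, 4, 5}, X ∖ U = ∅ — both open, so U is clopen.
Nontrivial clopen(s) exist: e.g. {2, 3, 4, 5}. So (X, τ) is disconnected.
Compute connected components by grouping points that agree on all clopens:
  component: {1}
  component: {2, 3, 4, 5}


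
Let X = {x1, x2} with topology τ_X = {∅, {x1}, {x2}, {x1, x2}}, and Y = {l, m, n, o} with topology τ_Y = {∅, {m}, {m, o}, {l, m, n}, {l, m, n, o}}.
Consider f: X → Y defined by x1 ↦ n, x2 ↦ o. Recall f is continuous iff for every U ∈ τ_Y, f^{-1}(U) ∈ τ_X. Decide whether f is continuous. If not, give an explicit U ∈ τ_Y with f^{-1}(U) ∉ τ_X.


f IS continuous.

Compute f^{-1}(U) for each U ∈ τ_Y:
  U = ∅: f^{-1}(U) = ∅ ∈ τ_X ✓.
  U = {m}: f^{-1}(U) = ∅ ∈ τ_X ✓.
  U = {m, o}: f^{-1}(U) = {x2} ∈ τ_X ✓.
  U = {l, m, n}: f^{-1}(U) = {x1} ∈ τ_X ✓.
  U = {l, m, n, o}: f^{-1}(U) = {x1, x2} ∈ τ_X ✓.
Every preimage lies in τ_X, so f IS continuous.


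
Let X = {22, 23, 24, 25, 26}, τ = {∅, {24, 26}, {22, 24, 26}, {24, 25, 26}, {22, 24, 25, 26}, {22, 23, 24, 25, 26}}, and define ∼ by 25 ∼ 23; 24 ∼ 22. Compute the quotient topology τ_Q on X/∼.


X/∼ = {[22=24], [23=25], [26]}; |τ_Q| = 3.

Equivalence classes: [22=24], [23=25], [26].
Quotient map π: X → X/∼ sends 22 ↦ [22=24], 23 ↦ [23=25], 24 ↦ [22=24], 25 ↦ [23=25], 26 ↦ [26].
For each subset V ⊆ X/∼, compute π^{-1}(V) ⊆ X and check whether π^{-1}(V) ∈ τ. V is open in τ_Q iff π^{-1}(V) ∈ τ.
  V = {}: π^{-1}(V) = ∅ ∈ τ ✓.
  V = {[22=24]}: π^{-1}(V) = {22, 24} ∉ τ ✗.
  V = {[23=25]}: π^{-1}(V) = {23, 25} ∉ τ ✗.
  V = {[22=24], [23=25]}: π^{-1}(V) = {22, 23, 24, 25} ∉ τ ✗.
  V = {[26]}: π^{-1}(V) = {26} ∉ τ ✗.
  V = {[22=24], [26]}: π^{-1}(V) = {22, 24, 26} ∈ τ ✓.
  V = {[23=25], [26]}: π^{-1}(V) = {23, 25, 26} ∉ τ ✗.
  V = {[22=24], [23=25], [26]}: π^{-1}(V) = {22, 23, 24, 25, 26} ∈ τ ✓.
Open sets in the quotient: τ_Q = {{}, {[22=24], [26]}, {[22=24], [23=25], [26]}} (3 elements).


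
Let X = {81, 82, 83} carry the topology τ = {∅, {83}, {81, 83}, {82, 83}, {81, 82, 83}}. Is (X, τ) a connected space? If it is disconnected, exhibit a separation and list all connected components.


(X, τ) is connected.

Find clopen sets (U ∈ τ with X ∖ U ∈ τ):
  U = ∅, X ∖ U = {81, 82, 83} — both open, so U is clopen.
  U = {81, 82, 83}, X ∖ U = ∅ — both open, so U is clopen.
Only trivial clopens (∅ and X) exist, so (X, τ) is connected.
Compute connected components by grouping points that agree on all clopens:
  component: {81, 82, 83}


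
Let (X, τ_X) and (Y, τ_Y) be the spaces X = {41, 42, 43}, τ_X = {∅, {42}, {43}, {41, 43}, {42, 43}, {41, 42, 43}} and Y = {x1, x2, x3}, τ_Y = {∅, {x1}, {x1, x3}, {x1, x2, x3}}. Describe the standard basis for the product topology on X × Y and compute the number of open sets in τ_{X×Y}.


Basis B = {∅ × ∅, {42} × {x1}, {43} × {x1}, {41, 43} × {x1}, {42} × {x1, x3}, {42, 43} × {x1}, {43} × {x1, x3}, {41, 42, 43} × {x1}, {42} × {x1, x2, x3}, {43} × {x1, x2, x3}, {41, 43} × {x1, x3}, {42, 43} × {x1, x3}, {41, 43} × {x1, x2, x3}, {41, 42, 43} × {x1, x3}, {42, 43} × {x1, x2, x3}, {41, 42, 43} × {x1, x2, x3}}; |τ_{X×Y}| = 40.

Enumerate products U × V with U ∈ τ_X, V ∈ τ_Y (deduplicated):
  ∅ × ∅ = {} (∅)
  {42} × {x1} = {(42,x1)}
  {43} × {x1} = {(43,x1)}
  {41, 43} × {x1} = {(41,x1), (43,x1)}
  {42} × {x1, x3} = {(42,x1), (42,x3)}
  {42, 43} × {x1} = {(42,x1), (43,x1)}
  {43} × {x1, x3} = {(43,x1), (43,x3)}
  {41, 42, 43} × {x1} = {(41,x1), (42,x1), (43,x1)}
  {42} × {x1, x2, x3} = {(42,x1), (42,x2), (42,x3)}
  {43} × {x1, x2, x3} = {(43,x1), (43,x2), (43,x3)}
  {41, 43} × {x1, x3} = {(41,x1), (41,x3), (43,x1), (43,x3)}
  {42, 43} × {x1, x3} = {(42,x1), (42,x3), (43,x1), (43,x3)}
  {41, 43} × {x1, x2, x3} = {(41,x1), (41,x2), (41,x3), (43,x1), (43,x2), (43,x3)}
  {41, 42, 43} × {x1, x3} = {(41,x1), (41,x3), (42,x1), (42,x3), (43,x1), (43,x3)}
  {42, 43} × {x1, x2, x3} = {(42,x1), (42,x2), (42,x3), (43,x1), (43,x2), (43,x3)}
  {41, 42, 43} × {x1, x2, x3} = {(41,x1), (41,x2), (41,x3), (42,x1), (42,x2), (42,x3), (43,x1), (43,x2), (43,x3)}
These 16 distinct sets form the basis B.
Close under arbitrary unions to get τ_{X×Y}; counting gives |τ_{X×Y}| = 40.
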